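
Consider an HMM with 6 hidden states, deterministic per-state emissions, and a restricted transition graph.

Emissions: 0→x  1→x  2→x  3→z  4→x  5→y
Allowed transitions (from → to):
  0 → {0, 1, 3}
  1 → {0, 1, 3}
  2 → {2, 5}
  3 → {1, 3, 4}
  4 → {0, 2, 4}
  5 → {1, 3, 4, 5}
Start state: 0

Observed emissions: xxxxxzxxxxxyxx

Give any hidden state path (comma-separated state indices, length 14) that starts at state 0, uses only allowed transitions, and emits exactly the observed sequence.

0,1,1,0,0,3,4,2,2,2,2,5,4,0

  t0 'x' -> {0,1,2,4}, take 0 (start)
  t1 'x' -> {0,1,2,4}, take 1 (0->1 ok)
  t2 'x' -> {0,1,2,4}, take 1 (1->1 ok)
  t3 'x' -> {0,1,2,4}, take 0 (1->0 ok)
  t4 'x' -> {0,1,2,4}, take 0 (0->0 ok)
  t5 'z' -> {3}, take 3 (0->3 ok)
  t6 'x' -> {0,1,2,4}, take 4 (3->4 ok)
  t7 'x' -> {0,1,2,4}, take 2 (4->2 ok)
  t8 'x' -> {0,1,2,4}, take 2 (2->2 ok)
  t9 'x' -> {0,1,2,4}, take 2 (2->2 ok)
  t10 'x' -> {0,1,2,4}, take 2 (2->2 ok)
  t11 'y' -> {5}, take 5 (2->5 ok)
  t12 'x' -> {0,1,2,4}, take 4 (5->4 ok)
  t13 'x' -> {0,1,2,4}, take 0 (4->0 ok)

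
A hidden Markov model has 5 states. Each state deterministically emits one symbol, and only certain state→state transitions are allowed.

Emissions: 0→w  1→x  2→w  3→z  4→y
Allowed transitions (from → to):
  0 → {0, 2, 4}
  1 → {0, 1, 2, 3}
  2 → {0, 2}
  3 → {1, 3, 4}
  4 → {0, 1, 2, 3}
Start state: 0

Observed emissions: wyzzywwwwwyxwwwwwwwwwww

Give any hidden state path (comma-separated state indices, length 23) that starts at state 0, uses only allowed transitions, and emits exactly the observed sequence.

0,4,3,3,4,0,0,2,2,0,4,1,2,2,0,0,2,0,2,2,2,0,2

  pos 0: w in {0,2}, choose 0; start
  pos 1: y in {4}, choose 4; 0->4 ok
  pos 2: z in {3}, choose 3; 4->3 ok
  pos 3: z in {3}, choose 3; 3->3 ok
  pos 4: y in {4}, choose 4; 3->4 ok
  pos 5: w in {0,2}, choose 0; 4->0 ok
  pos 6: w in {0,2}, choose 0; 0->0 ok
  pos 7: w in {0,2}, choose 2; 0->2 ok
  pos 8: w in {0,2}, choose 2; 2->2 ok
  pos 9: w in {0,2}, choose 0; 2->0 ok
  pos 10: y in {4}, choose 4; 0->4 ok
  pos 11: x in {1}, choose 1; 4->1 ok
  pos 12: w in {0,2}, choose 2; 1->2 ok
  pos 13: w in {0,2}, choose 2; 2->2 ok
  pos 14: w in {0,2}, choose 0; 2->0 ok
  pos 15: w in {0,2}, choose 0; 0->0 ok
  pos 16: w in {0,2}, choose 2; 0->2 ok
  pos 17: w in {0,2}, choose 0; 2->0 ok
  pos 18: w in {0,2}, choose 2; 0->2 ok
  pos 19: w in {0,2}, choose 2; 2->2 ok
  pos 20: w in {0,2}, choose 2; 2->2 ok
  pos 21: w in {0,2}, choose 0; 2->0 ok
  pos 22: w in {0,2}, choose 2; 0->2 ok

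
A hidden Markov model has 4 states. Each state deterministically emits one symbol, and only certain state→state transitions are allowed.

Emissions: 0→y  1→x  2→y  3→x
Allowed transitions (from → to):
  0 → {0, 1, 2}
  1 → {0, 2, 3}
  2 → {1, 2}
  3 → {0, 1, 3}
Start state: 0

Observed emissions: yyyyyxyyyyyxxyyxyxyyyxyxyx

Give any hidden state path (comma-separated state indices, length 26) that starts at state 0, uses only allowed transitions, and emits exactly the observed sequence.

0,0,2,2,2,1,0,0,0,0,0,1,3,0,2,1,0,1,0,0,0,1,0,1,2,1

  [0] y  {0,2}  => 0  start
  [1] y  {0,2}  => 0  0->0 ok
  [2] y  {0,2}  => 2  0->2 ok
  [3] y  {0,2}  => 2  2->2 ok
  [4] y  {0,2}  => 2  2->2 ok
  [5] x  {1,3}  => 1  2->1 ok
  [6] y  {0,2}  => 0  1->0 ok
  [7] y  {0,2}  => 0  0->0 ok
  [8] y  {0,2}  => 0  0->0 ok
  [9] y  {0,2}  => 0  0->0 ok
  [10] y  {0,2}  => 0  0->0 ok
  [11] x  {1,3}  => 1  0->1 ok
  [12] x  {1,3}  => 3  1->3 ok
  [13] y  {0,2}  => 0  3->0 ok
  [14] y  {0,2}  => 2  0->2 ok
  [15] x  {1,3}  => 1  2->1 ok
  [16] y  {0,2}  => 0  1->0 ok
  [17] x  {1,3}  => 1  0->1 ok
  [18] y  {0,2}  => 0  1->0 ok
  [19] y  {0,2}  => 0  0->0 ok
  [20] y  {0,2}  => 0  0->0 ok
  [21] x  {1,3}  => 1  0->1 ok
  [22] y  {0,2}  => 0  1->0 ok
  [23] x  {1,3}  => 1  0->1 ok
  [24] y  {0,2}  => 2  1->2 ok
  [25] x  {1,3}  => 1  2->1 ok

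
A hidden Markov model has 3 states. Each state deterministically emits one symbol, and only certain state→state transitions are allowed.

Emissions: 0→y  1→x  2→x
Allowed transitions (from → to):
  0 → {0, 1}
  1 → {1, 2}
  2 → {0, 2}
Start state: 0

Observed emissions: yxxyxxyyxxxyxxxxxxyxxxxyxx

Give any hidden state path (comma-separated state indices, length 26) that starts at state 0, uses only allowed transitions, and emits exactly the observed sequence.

0,1,2,0,1,2,0,0,1,2,2,0,1,1,1,2,2,2,0,1,1,2,2,0,1,1

  t0 'y' -> {0}, take 0 (start)
  t1 'x' -> {1,2}, take 1 (0->1 ok)
  t2 'x' -> {1,2}, take 2 (1->2 ok)
  t3 'y' -> {0}, take 0 (2->0 ok)
  t4 'x' -> {1,2}, take 1 (0->1 ok)
  t5 'x' -> {1,2}, take 2 (1->2 ok)
  t6 'y' -> {0}, take 0 (2->0 ok)
  t7 'y' -> {0}, take 0 (0->0 ok)
  t8 'x' -> {1,2}, take 1 (0->1 ok)
  t9 'x' -> {1,2}, take 2 (1->2 ok)
  t10 'x' -> {1,2}, take 2 (2->2 ok)
  t11 'y' -> {0}, take 0 (2->0 ok)
  t12 'x' -> {1,2}, take 1 (0->1 ok)
  t13 'x' -> {1,2}, take 1 (1->1 ok)
  t14 'x' -> {1,2}, take 1 (1->1 ok)
  t15 'x' -> {1,2}, take 2 (1->2 ok)
  t16 'x' -> {1,2}, take 2 (2->2 ok)
  t17 'x' -> {1,2}, take 2 (2->2 ok)
  t18 'y' -> {0}, take 0 (2->0 ok)
  t19 'x' -> {1,2}, take 1 (0->1 ok)
  t20 'x' -> {1,2}, take 1 (1->1 ok)
  t21 'x' -> {1,2}, take 2 (1->2 ok)
  t22 'x' -> {1,2}, take 2 (2->2 ok)
  t23 'y' -> {0}, take 0 (2->0 ok)
  t24 'x' -> {1,2}, take 1 (0->1 ok)
  t25 'x' -> {1,2}, take 1 (1->1 ok)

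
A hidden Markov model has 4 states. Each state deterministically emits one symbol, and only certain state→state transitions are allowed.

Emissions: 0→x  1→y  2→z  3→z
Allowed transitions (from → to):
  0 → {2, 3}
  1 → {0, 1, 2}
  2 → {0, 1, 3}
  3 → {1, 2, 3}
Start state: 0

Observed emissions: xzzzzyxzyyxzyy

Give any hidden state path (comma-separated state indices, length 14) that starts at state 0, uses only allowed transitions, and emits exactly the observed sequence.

  [0] x  {0}  => 0  start
  [1] z  {2,3}  => 2  0->2 ok
  [2] z  {2,3}  => 3  2->3 ok
  [3] z  {2,3}  => 2  3->2 ok
  [4] z  {2,3}  => 3  2->3 ok
  [5] y  {1}  => 1  3->1 ok
  [6] x  {0}  => 0  1->0 ok
  [7] z  {2,3}  => 2  0->2 ok
  [8] y  {1}  => 1  2->1 ok
  [9] y  {1}  => 1  1->1 ok
  [10] x  {0}  => 0  1->0 ok
  [11] z  {2,3}  => 2  0->2 ok
  [12] y  {1}  => 1  2->1 ok
  [13] y  {1}  => 1  1->1 ok

0,2,3,2,3,1,0,2,1,1,0,2,1,1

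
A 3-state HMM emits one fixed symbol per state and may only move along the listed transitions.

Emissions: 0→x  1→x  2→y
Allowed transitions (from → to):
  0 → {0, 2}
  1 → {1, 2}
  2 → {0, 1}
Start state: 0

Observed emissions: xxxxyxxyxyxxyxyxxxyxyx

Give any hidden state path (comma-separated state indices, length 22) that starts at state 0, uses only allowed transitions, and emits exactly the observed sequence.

  t0 'x' -> {0,1}, take 0 (start)
  t1 'x' -> {0,1}, take 0 (0->0 ok)
  t2 'x' -> {0,1}, take 0 (0->0 ok)
  t3 'x' -> {0,1}, take 0 (0->0 ok)
  t4 'y' -> {2}, take 2 (0->2 ok)
  t5 'x' -> {0,1}, take 1 (2->1 ok)
  t6 'x' -> {0,1}, take 1 (1->1 ok)
  t7 'y' -> {2}, take 2 (1->2 ok)
  t8 'x' -> {0,1}, take 1 (2->1 ok)
  t9 'y' -> {2}, take 2 (1->2 ok)
  t10 'x' -> {0,1}, take 0 (2->0 ok)
  t11 'x' -> {0,1}, take 0 (0->0 ok)
  t12 'y' -> {2}, take 2 (0->2 ok)
  t13 'x' -> {0,1}, take 1 (2->1 ok)
  t14 'y' -> {2}, take 2 (1->2 ok)
  t15 'x' -> {0,1}, take 0 (2->0 ok)
  t16 'x' -> {0,1}, take 0 (0->0 ok)
  t17 'x' -> {0,1}, take 0 (0->0 ok)
  t18 'y' -> {2}, take 2 (0->2 ok)
  t19 'x' -> {0,1}, take 1 (2->1 ok)
  t20 'y' -> {2}, take 2 (1->2 ok)
  t21 'x' -> {0,1}, take 0 (2->0 ok)

0,0,0,0,2,1,1,2,1,2,0,0,2,1,2,0,0,0,2,1,2,0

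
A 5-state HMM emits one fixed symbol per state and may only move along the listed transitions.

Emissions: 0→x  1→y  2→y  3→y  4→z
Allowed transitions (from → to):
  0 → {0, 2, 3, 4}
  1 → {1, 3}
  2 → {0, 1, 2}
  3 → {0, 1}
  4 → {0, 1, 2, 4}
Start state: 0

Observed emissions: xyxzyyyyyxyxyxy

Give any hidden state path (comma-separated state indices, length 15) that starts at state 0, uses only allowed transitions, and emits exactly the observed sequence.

0,3,0,4,1,1,3,1,3,0,3,0,3,0,2

  t0 'x' -> {0}, take 0 (start)
  t1 'y' -> {1,2,3}, take 3 (0->3 ok)
  t2 'x' -> {0}, take 0 (3->0 ok)
  t3 'z' -> {4}, take 4 (0->4 ok)
  t4 'y' -> {1,2,3}, take 1 (4->1 ok)
  t5 'y' -> {1,2,3}, take 1 (1->1 ok)
  t6 'y' -> {1,2,3}, take 3 (1->3 ok)
  t7 'y' -> {1,2,3}, take 1 (3->1 ok)
  t8 'y' -> {1,2,3}, take 3 (1->3 ok)
  t9 'x' -> {0}, take 0 (3->0 ok)
  t10 'y' -> {1,2,3}, take 3 (0->3 ok)
  t11 'x' -> {0}, take 0 (3->0 ok)
  t12 'y' -> {1,2,3}, take 3 (0->3 ok)
  t13 'x' -> {0}, take 0 (3->0 ok)
  t14 'y' -> {1,2,3}, take 2 (0->2 ok)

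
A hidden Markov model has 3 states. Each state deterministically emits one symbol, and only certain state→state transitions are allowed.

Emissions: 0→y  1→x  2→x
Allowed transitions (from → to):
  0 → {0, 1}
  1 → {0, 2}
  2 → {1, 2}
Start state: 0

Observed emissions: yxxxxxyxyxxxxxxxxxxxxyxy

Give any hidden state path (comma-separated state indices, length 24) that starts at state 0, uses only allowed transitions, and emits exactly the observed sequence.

  0: obs=y cand={0} pick 0 [start]
  1: obs=x cand={1,2} pick 1 [0->1 ok]
  2: obs=x cand={1,2} pick 2 [1->2 ok]
  3: obs=x cand={1,2} pick 1 [2->1 ok]
  4: obs=x cand={1,2} pick 2 [1->2 ok]
  5: obs=x cand={1,2} pick 1 [2->1 ok]
  6: obs=y cand={0} pick 0 [1->0 ok]
  7: obs=x cand={1,2} pick 1 [0->1 ok]
  8: obs=y cand={0} pick 0 [1->0 ok]
  9: obs=x cand={1,2} pick 1 [0->1 ok]
  10: obs=x cand={1,2} pick 2 [1->2 ok]
  11: obs=x cand={1,2} pick 1 [2->1 ok]
  12: obs=x cand={1,2} pick 2 [1->2 ok]
  13: obs=x cand={1,2} pick 1 [2->1 ok]
  14: obs=x cand={1,2} pick 2 [1->2 ok]
  15: obs=x cand={1,2} pick 1 [2->1 ok]
  16: obs=x cand={1,2} pick 2 [1->2 ok]
  17: obs=x cand={1,2} pick 1 [2->1 ok]
  18: obs=x cand={1,2} pick 2 [1->2 ok]
  19: obs=x cand={1,2} pick 2 [2->2 ok]
  20: obs=x cand={1,2} pick 1 [2->1 ok]
  21: obs=y cand={0} pick 0 [1->0 ok]
  22: obs=x cand={1,2} pick 1 [0->1 ok]
  23: obs=y cand={0} pick 0 [1->0 ok]

0,1,2,1,2,1,0,1,0,1,2,1,2,1,2,1,2,1,2,2,1,0,1,0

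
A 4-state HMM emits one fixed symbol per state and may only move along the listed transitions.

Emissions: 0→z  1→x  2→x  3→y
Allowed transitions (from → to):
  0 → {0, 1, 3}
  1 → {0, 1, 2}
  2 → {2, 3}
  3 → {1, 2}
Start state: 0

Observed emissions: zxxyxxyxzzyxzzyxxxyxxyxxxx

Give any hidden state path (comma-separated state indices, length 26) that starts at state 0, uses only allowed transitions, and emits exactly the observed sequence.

0,1,2,3,2,2,3,1,0,0,3,1,0,0,3,1,2,2,3,2,2,3,1,2,2,2

  [0] z  {0}  => 0  start
  [1] x  {1,2}  => 1  0->1 ok
  [2] x  {1,2}  => 2  1->2 ok
  [3] y  {3}  => 3  2->3 ok
  [4] x  {1,2}  => 2  3->2 ok
  [5] x  {1,2}  => 2  2->2 ok
  [6] y  {3}  => 3  2->3 ok
  [7] x  {1,2}  => 1  3->1 ok
  [8] z  {0}  => 0  1->0 ok
  [9] z  {0}  => 0  0->0 ok
  [10] y  {3}  => 3  0->3 ok
  [11] x  {1,2}  => 1  3->1 ok
  [12] z  {0}  => 0  1->0 ok
  [13] z  {0}  => 0  0->0 ok
  [14] y  {3}  => 3  0->3 ok
  [15] x  {1,2}  => 1  3->1 ok
  [16] x  {1,2}  => 2  1->2 ok
  [17] x  {1,2}  => 2  2->2 ok
  [18] y  {3}  => 3  2->3 ok
  [19] x  {1,2}  => 2  3->2 ok
  [20] x  {1,2}  => 2  2->2 ok
  [21] y  {3}  => 3  2->3 ok
  [22] x  {1,2}  => 1  3->1 ok
  [23] x  {1,2}  => 2  1->2 ok
  [24] x  {1,2}  => 2  2->2 ok
  [25] x  {1,2}  => 2  2->2 ok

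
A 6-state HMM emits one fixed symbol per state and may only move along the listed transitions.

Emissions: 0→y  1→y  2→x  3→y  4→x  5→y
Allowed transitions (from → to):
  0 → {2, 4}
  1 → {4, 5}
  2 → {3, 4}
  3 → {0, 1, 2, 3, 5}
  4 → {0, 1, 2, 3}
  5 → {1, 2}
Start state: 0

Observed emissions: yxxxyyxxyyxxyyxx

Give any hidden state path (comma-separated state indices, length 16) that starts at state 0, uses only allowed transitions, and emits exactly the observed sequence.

0,2,4,2,3,0,4,2,3,0,2,4,1,5,2,4

  [0] y  {0,1,3,5}  => 0  start
  [1] x  {2,4}  => 2  0->2 ok
  [2] x  {2,4}  => 4  2->4 ok
  [3] x  {2,4}  => 2  4->2 ok
  [4] y  {0,1,3,5}  => 3  2->3 ok
  [5] y  {0,1,3,5}  => 0  3->0 ok
  [6] x  {2,4}  => 4  0->4 ok
  [7] x  {2,4}  => 2  4->2 ok
  [8] y  {0,1,3,5}  => 3  2->3 ok
  [9] y  {0,1,3,5}  => 0  3->0 ok
  [10] x  {2,4}  => 2  0->2 ok
  [11] x  {2,4}  => 4  2->4 ok
  [12] y  {0,1,3,5}  => 1  4->1 ok
  [13] y  {0,1,3,5}  => 5  1->5 ok
  [14] x  {2,4}  => 2  5->2 ok
  [15] x  {2,4}  => 4  2->4 ok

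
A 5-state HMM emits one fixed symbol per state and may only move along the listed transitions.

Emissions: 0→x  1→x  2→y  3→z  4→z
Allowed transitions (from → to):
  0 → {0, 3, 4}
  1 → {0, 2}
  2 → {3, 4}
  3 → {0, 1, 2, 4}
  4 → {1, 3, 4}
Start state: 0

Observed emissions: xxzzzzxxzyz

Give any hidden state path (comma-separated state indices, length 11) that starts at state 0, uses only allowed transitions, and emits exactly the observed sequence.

0,0,4,4,4,3,1,0,3,2,4

  0: obs=x cand={0,1} pick 0 [start]
  1: obs=x cand={0,1} pick 0 [0->0 ok]
  2: obs=z cand={3,4} pick 4 [0->4 ok]
  3: obs=z cand={3,4} pick 4 [4->4 ok]
  4: obs=z cand={3,4} pick 4 [4->4 ok]
  5: obs=z cand={3,4} pick 3 [4->3 ok]
  6: obs=x cand={0,1} pick 1 [3->1 ok]
  7: obs=x cand={0,1} pick 0 [1->0 ok]
  8: obs=z cand={3,4} pick 3 [0->3 ok]
  9: obs=y cand={2} pick 2 [3->2 ok]
  10: obs=z cand={3,4} pick 4 [2->4 ok]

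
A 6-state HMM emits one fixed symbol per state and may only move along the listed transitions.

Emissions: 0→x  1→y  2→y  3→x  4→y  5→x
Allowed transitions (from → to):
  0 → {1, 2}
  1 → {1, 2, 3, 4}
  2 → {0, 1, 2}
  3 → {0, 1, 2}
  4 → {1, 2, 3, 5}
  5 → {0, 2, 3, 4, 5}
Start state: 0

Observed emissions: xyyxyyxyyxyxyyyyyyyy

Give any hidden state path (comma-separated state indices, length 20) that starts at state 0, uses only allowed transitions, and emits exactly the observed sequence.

  [0] x  {0,3,5}  => 0  start
  [1] y  {1,2,4}  => 2  0->2 ok
  [2] y  {1,2,4}  => 2  2->2 ok
  [3] x  {0,3,5}  => 0  2->0 ok
  [4] y  {1,2,4}  => 1  0->1 ok
  [5] y  {1,2,4}  => 4  1->4 ok
  [6] x  {0,3,5}  => 3  4->3 ok
  [7] y  {1,2,4}  => 1  3->1 ok
  [8] y  {1,2,4}  => 2  1->2 ok
  [9] x  {0,3,5}  => 0  2->0 ok
  [10] y  {1,2,4}  => 1  0->1 ok
  [11] x  {0,3,5}  => 3  1->3 ok
  [12] y  {1,2,4}  => 1  3->1 ok
  [13] y  {1,2,4}  => 1  1->1 ok
  [14] y  {1,2,4}  => 2  1->2 ok
  [15] y  {1,2,4}  => 2  2->2 ok
  [16] y  {1,2,4}  => 1  2->1 ok
  [17] y  {1,2,4}  => 2  1->2 ok
  [18] y  {1,2,4}  => 1  2->1 ok
  [19] y  {1,2,4}  => 4  1->4 ok

0,2,2,0,1,4,3,1,2,0,1,3,1,1,2,2,1,2,1,4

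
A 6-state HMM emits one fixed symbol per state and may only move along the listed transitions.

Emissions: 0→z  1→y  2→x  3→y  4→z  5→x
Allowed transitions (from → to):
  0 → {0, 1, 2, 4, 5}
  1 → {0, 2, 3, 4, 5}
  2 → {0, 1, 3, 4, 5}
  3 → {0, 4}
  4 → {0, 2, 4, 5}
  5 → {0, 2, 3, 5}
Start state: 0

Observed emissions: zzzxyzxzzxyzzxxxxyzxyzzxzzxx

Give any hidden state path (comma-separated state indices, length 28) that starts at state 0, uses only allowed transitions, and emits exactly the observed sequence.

  t0 'z' -> {0,4}, take 0 (start)
  t1 'z' -> {0,4}, take 4 (0->4 ok)
  t2 'z' -> {0,4}, take 4 (4->4 ok)
  t3 'x' -> {2,5}, take 5 (4->5 ok)
  t4 'y' -> {1,3}, take 3 (5->3 ok)
  t5 'z' -> {0,4}, take 4 (3->4 ok)
  t6 'x' -> {2,5}, take 5 (4->5 ok)
  t7 'z' -> {0,4}, take 0 (5->0 ok)
  t8 'z' -> {0,4}, take 4 (0->4 ok)
  t9 'x' -> {2,5}, take 2 (4->2 ok)
  t10 'y' -> {1,3}, take 1 (2->1 ok)
  t11 'z' -> {0,4}, take 0 (1->0 ok)
  t12 'z' -> {0,4}, take 0 (0->0 ok)
  t13 'x' -> {2,5}, take 2 (0->2 ok)
  t14 'x' -> {2,5}, take 5 (2->5 ok)
  t15 'x' -> {2,5}, take 5 (5->5 ok)
  t16 'x' -> {2,5}, take 5 (5->5 ok)
  t17 'y' -> {1,3}, take 3 (5->3 ok)
  t18 'z' -> {0,4}, take 4 (3->4 ok)
  t19 'x' -> {2,5}, take 5 (4->5 ok)
  t20 'y' -> {1,3}, take 3 (5->3 ok)
  t21 'z' -> {0,4}, take 0 (3->0 ok)
  t22 'z' -> {0,4}, take 0 (0->0 ok)
  t23 'x' -> {2,5}, take 5 (0->5 ok)
  t24 'z' -> {0,4}, take 0 (5->0 ok)
  t25 'z' -> {0,4}, take 4 (0->4 ok)
  t26 'x' -> {2,5}, take 5 (4->5 ok)
  t27 'x' -> {2,5}, take 5 (5->5 ok)

0,4,4,5,3,4,5,0,4,2,1,0,0,2,5,5,5,3,4,5,3,0,0,5,0,4,5,5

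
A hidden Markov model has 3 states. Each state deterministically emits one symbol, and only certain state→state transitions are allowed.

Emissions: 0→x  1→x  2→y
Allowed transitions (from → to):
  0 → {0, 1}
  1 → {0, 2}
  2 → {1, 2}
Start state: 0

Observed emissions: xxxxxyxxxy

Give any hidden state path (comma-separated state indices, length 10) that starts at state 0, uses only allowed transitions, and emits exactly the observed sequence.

  pos 0: x in {0,1}, choose 0; start
  pos 1: x in {0,1}, choose 1; 0->1 ok
  pos 2: x in {0,1}, choose 0; 1->0 ok
  pos 3: x in {0,1}, choose 0; 0->0 ok
  pos 4: x in {0,1}, choose 1; 0->1 ok
  pos 5: y in {2}, choose 2; 1->2 ok
  pos 6: x in {0,1}, choose 1; 2->1 ok
  pos 7: x in {0,1}, choose 0; 1->0 ok
  pos 8: x in {0,1}, choose 1; 0->1 ok
  pos 9: y in {2}, choose 2; 1->2 ok

0,1,0,0,1,2,1,0,1,2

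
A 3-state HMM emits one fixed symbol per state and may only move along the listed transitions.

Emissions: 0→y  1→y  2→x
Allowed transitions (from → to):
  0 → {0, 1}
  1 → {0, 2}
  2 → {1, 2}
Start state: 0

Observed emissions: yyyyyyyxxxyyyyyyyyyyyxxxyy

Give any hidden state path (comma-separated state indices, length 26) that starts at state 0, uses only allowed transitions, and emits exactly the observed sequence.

  0: obs=y cand={0,1} pick 0 [start]
  1: obs=y cand={0,1} pick 0 [0->0 ok]
  2: obs=y cand={0,1} pick 0 [0->0 ok]
  3: obs=y cand={0,1} pick 0 [0->0 ok]
  4: obs=y cand={0,1} pick 1 [0->1 ok]
  5: obs=y cand={0,1} pick 0 [1->0 ok]
  6: obs=y cand={0,1} pick 1 [0->1 ok]
  7: obs=x cand={2} pick 2 [1->2 ok]
  8: obs=x cand={2} pick 2 [2->2 ok]
  9: obs=x cand={2} pick 2 [2->2 ok]
  10: obs=y cand={0,1} pick 1 [2->1 ok]
  11: obs=y cand={0,1} pick 0 [1->0 ok]
  12: obs=y cand={0,1} pick 0 [0->0 ok]
  13: obs=y cand={0,1} pick 0 [0->0 ok]
  14: obs=y cand={0,1} pick 1 [0->1 ok]
  15: obs=y cand={0,1} pick 0 [1->0 ok]
  16: obs=y cand={0,1} pick 1 [0->1 ok]
  17: obs=y cand={0,1} pick 0 [1->0 ok]
  18: obs=y cand={0,1} pick 0 [0->0 ok]
  19: obs=y cand={0,1} pick 0 [0->0 ok]
  20: obs=y cand={0,1} pick 1 [0->1 ok]
  21: obs=x cand={2} pick 2 [1->2 ok]
  22: obs=x cand={2} pick 2 [2->2 ok]
  23: obs=x cand={2} pick 2 [2->2 ok]
  24: obs=y cand={0,1} pick 1 [2->1 ok]
  25: obs=y cand={0,1} pick 0 [1->0 ok]

0,0,0,0,1,0,1,2,2,2,1,0,0,0,1,0,1,0,0,0,1,2,2,2,1,0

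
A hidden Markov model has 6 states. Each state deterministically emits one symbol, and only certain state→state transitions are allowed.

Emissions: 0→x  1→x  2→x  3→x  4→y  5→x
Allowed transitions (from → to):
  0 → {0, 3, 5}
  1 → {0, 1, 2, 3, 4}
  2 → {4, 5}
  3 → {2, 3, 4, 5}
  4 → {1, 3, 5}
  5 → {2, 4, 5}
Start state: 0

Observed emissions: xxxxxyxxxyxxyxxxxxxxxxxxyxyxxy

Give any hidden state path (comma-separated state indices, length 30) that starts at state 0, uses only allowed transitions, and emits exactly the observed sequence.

0,3,5,5,2,4,5,2,5,4,1,2,4,3,5,5,2,5,2,5,5,5,2,5,4,5,4,5,2,4

  0: obs=x cand={0,1,2,3,5} pick 0 [start]
  1: obs=x cand={0,1,2,3,5} pick 3 [0->3 ok]
  2: obs=x cand={0,1,2,3,5} pick 5 [3->5 ok]
  3: obs=x cand={0,1,2,3,5} pick 5 [5->5 ok]
  4: obs=x cand={0,1,2,3,5} pick 2 [5->2 ok]
  5: obs=y cand={4} pick 4 [2->4 ok]
  6: obs=x cand={0,1,2,3,5} pick 5 [4->5 ok]
  7: obs=x cand={0,1,2,3,5} pick 2 [5->2 ok]
  8: obs=x cand={0,1,2,3,5} pick 5 [2->5 ok]
  9: obs=y cand={4} pick 4 [5->4 ok]
  10: obs=x cand={0,1,2,3,5} pick 1 [4->1 ok]
  11: obs=x cand={0,1,2,3,5} pick 2 [1->2 ok]
  12: obs=y cand={4} pick 4 [2->4 ok]
  13: obs=x cand={0,1,2,3,5} pick 3 [4->3 ok]
  14: obs=x cand={0,1,2,3,5} pick 5 [3->5 ok]
  15: obs=x cand={0,1,2,3,5} pick 5 [5->5 ok]
  16: obs=x cand={0,1,2,3,5} pick 2 [5->2 ok]
  17: obs=x cand={0,1,2,3,5} pick 5 [2->5 ok]
  18: obs=x cand={0,1,2,3,5} pick 2 [5->2 ok]
  19: obs=x cand={0,1,2,3,5} pick 5 [2->5 ok]
  20: obs=x cand={0,1,2,3,5} pick 5 [5->5 ok]
  21: obs=x cand={0,1,2,3,5} pick 5 [5->5 ok]
  22: obs=x cand={0,1,2,3,5} pick 2 [5->2 ok]
  23: obs=x cand={0,1,2,3,5} pick 5 [2->5 ok]
  24: obs=y cand={4} pick 4 [5->4 ok]
  25: obs=x cand={0,1,2,3,5} pick 5 [4->5 ok]
  26: obs=y cand={4} pick 4 [5->4 ok]
  27: obs=x cand={0,1,2,3,5} pick 5 [4->5 ok]
  28: obs=x cand={0,1,2,3,5} pick 2 [5->2 ok]
  29: obs=y cand={4} pick 4 [2->4 ok]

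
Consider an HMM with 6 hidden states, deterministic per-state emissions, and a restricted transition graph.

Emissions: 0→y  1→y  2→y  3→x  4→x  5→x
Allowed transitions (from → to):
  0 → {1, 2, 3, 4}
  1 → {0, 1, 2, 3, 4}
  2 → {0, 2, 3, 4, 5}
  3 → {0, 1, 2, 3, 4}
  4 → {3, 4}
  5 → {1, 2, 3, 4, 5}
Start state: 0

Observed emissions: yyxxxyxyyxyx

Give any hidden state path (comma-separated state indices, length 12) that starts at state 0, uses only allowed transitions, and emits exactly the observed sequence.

0,2,4,3,3,1,3,0,2,3,0,4

  t0 'y' -> {0,1,2}, take 0 (start)
  t1 'y' -> {0,1,2}, take 2 (0->2 ok)
  t2 'x' -> {3,4,5}, take 4 (2->4 ok)
  t3 'x' -> {3,4,5}, take 3 (4->3 ok)
  t4 'x' -> {3,4,5}, take 3 (3->3 ok)
  t5 'y' -> {0,1,2}, take 1 (3->1 ok)
  t6 'x' -> {3,4,5}, take 3 (1->3 ok)
  t7 'y' -> {0,1,2}, take 0 (3->0 ok)
  t8 'y' -> {0,1,2}, take 2 (0->2 ok)
  t9 'x' -> {3,4,5}, take 3 (2->3 ok)
  t10 'y' -> {0,1,2}, take 0 (3->0 ok)
  t11 'x' -> {3,4,5}, take 4 (0->4 ok)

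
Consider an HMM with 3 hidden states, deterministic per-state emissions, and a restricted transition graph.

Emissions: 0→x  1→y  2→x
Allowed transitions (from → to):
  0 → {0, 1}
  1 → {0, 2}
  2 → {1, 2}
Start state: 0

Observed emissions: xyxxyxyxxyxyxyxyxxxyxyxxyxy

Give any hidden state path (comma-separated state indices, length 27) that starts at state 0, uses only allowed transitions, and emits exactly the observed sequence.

  0: obs=x cand={0,2} pick 0 [start]
  1: obs=y cand={1} pick 1 [0->1 ok]
  2: obs=x cand={0,2} pick 0 [1->0 ok]
  3: obs=x cand={0,2} pick 0 [0->0 ok]
  4: obs=y cand={1} pick 1 [0->1 ok]
  5: obs=x cand={0,2} pick 0 [1->0 ok]
  6: obs=y cand={1} pick 1 [0->1 ok]
  7: obs=x cand={0,2} pick 2 [1->2 ok]
  8: obs=x cand={0,2} pick 2 [2->2 ok]
  9: obs=y cand={1} pick 1 [2->1 ok]
  10: obs=x cand={0,2} pick 2 [1->2 ok]
  11: obs=y cand={1} pick 1 [2->1 ok]
  12: obs=x cand={0,2} pick 2 [1->2 ok]
  13: obs=y cand={1} pick 1 [2->1 ok]
  14: obs=x cand={0,2} pick 0 [1->0 ok]
  15: obs=y cand={1} pick 1 [0->1 ok]
  16: obs=x cand={0,2} pick 0 [1->0 ok]
  17: obs=x cand={0,2} pick 0 [0->0 ok]
  18: obs=x cand={0,2} pick 0 [0->0 ok]
  19: obs=y cand={1} pick 1 [0->1 ok]
  20: obs=x cand={0,2} pick 2 [1->2 ok]
  21: obs=y cand={1} pick 1 [2->1 ok]
  22: obs=x cand={0,2} pick 2 [1->2 ok]
  23: obs=x cand={0,2} pick 2 [2->2 ok]
  24: obs=y cand={1} pick 1 [2->1 ok]
  25: obs=x cand={0,2} pick 2 [1->2 ok]
  26: obs=y cand={1} pick 1 [2->1 ok]

0,1,0,0,1,0,1,2,2,1,2,1,2,1,0,1,0,0,0,1,2,1,2,2,1,2,1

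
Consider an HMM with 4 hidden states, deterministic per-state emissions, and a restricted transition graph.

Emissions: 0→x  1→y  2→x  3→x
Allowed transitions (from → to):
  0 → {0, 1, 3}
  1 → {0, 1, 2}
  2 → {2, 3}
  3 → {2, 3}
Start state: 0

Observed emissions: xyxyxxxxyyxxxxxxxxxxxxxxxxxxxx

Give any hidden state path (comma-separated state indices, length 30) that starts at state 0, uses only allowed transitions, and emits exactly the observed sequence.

  0: obs=x cand={0,2,3} pick 0 [start]
  1: obs=y cand={1} pick 1 [0->1 ok]
  2: obs=x cand={0,2,3} pick 0 [1->0 ok]
  3: obs=y cand={1} pick 1 [0->1 ok]
  4: obs=x cand={0,2,3} pick 0 [1->0 ok]
  5: obs=x cand={0,2,3} pick 0 [0->0 ok]
  6: obs=x cand={0,2,3} pick 0 [0->0 ok]
  7: obs=x cand={0,2,3} pick 0 [0->0 ok]
  8: obs=y cand={1} pick 1 [0->1 ok]
  9: obs=y cand={1} pick 1 [1->1 ok]
  10: obs=x cand={0,2,3} pick 2 [1->2 ok]
  11: obs=x cand={0,2,3} pick 3 [2->3 ok]
  12: obs=x cand={0,2,3} pick 3 [3->3 ok]
  13: obs=x cand={0,2,3} pick 2 [3->2 ok]
  14: obs=x cand={0,2,3} pick 2 [2->2 ok]
  15: obs=x cand={0,2,3} pick 2 [2->2 ok]
  16: obs=x cand={0,2,3} pick 3 [2->3 ok]
  17: obs=x cand={0,2,3} pick 3 [3->3 ok]
  18: obs=x cand={0,2,3} pick 2 [3->2 ok]
  19: obs=x cand={0,2,3} pick 3 [2->3 ok]
  20: obs=x cand={0,2,3} pick 2 [3->2 ok]
  21: obs=x cand={0,2,3} pick 2 [2->2 ok]
  22: obs=x cand={0,2,3} pick 3 [2->3 ok]
  23: obs=x cand={0,2,3} pick 3 [3->3 ok]
  24: obs=x cand={0,2,3} pick 2 [3->2 ok]
  25: obs=x cand={0,2,3} pick 2 [2->2 ok]
  26: obs=x cand={0,2,3} pick 2 [2->2 ok]
  27: obs=x cand={0,2,3} pick 3 [2->3 ok]
  28: obs=x cand={0,2,3} pick 3 [3->3 ok]
  29: obs=x cand={0,2,3} pick 2 [3->2 ok]

0,1,0,1,0,0,0,0,1,1,2,3,3,2,2,2,3,3,2,3,2,2,3,3,2,2,2,3,3,2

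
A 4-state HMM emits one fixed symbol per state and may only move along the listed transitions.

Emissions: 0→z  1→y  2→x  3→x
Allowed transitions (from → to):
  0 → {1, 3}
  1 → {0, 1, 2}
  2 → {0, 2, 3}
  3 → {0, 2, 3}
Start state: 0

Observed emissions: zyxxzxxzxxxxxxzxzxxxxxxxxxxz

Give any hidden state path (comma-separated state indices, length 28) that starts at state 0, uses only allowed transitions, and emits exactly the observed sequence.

  t0 'z' -> {0}, take 0 (start)
  t1 'y' -> {1}, take 1 (0->1 ok)
  t2 'x' -> {2,3}, take 2 (1->2 ok)
  t3 'x' -> {2,3}, take 2 (2->2 ok)
  t4 'z' -> {0}, take 0 (2->0 ok)
  t5 'x' -> {2,3}, take 3 (0->3 ok)
  t6 'x' -> {2,3}, take 3 (3->3 ok)
  t7 'z' -> {0}, take 0 (3->0 ok)
  t8 'x' -> {2,3}, take 3 (0->3 ok)
  t9 'x' -> {2,3}, take 2 (3->2 ok)
  t10 'x' -> {2,3}, take 2 (2->2 ok)
  t11 'x' -> {2,3}, take 2 (2->2 ok)
  t12 'x' -> {2,3}, take 3 (2->3 ok)
  t13 'x' -> {2,3}, take 3 (3->3 ok)
  t14 'z' -> {0}, take 0 (3->0 ok)
  t15 'x' -> {2,3}, take 3 (0->3 ok)
  t16 'z' -> {0}, take 0 (3->0 ok)
  t17 'x' -> {2,3}, take 3 (0->3 ok)
  t18 'x' -> {2,3}, take 2 (3->2 ok)
  t19 'x' -> {2,3}, take 2 (2->2 ok)
  t20 'x' -> {2,3}, take 2 (2->2 ok)
  t21 'x' -> {2,3}, take 2 (2->2 ok)
  t22 'x' -> {2,3}, take 3 (2->3 ok)
  t23 'x' -> {2,3}, take 3 (3->3 ok)
  t24 'x' -> {2,3}, take 3 (3->3 ok)
  t25 'x' -> {2,3}, take 2 (3->2 ok)
  t26 'x' -> {2,3}, take 2 (2->2 ok)
  t27 'z' -> {0}, take 0 (2->0 ok)

0,1,2,2,0,3,3,0,3,2,2,2,3,3,0,3,0,3,2,2,2,2,3,3,3,2,2,0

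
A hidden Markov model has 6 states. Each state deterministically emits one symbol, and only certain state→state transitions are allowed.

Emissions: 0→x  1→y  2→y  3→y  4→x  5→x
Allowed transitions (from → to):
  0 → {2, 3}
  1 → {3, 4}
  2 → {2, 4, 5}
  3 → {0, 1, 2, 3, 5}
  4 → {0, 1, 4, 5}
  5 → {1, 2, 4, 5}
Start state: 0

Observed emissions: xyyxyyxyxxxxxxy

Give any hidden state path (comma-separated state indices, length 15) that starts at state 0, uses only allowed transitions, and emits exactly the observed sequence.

  t0 'x' -> {0,4,5}, take 0 (start)
  t1 'y' -> {1,2,3}, take 2 (0->2 ok)
  t2 'y' -> {1,2,3}, take 2 (2->2 ok)
  t3 'x' -> {0,4,5}, take 5 (2->5 ok)
  t4 'y' -> {1,2,3}, take 2 (5->2 ok)
  t5 'y' -> {1,2,3}, take 2 (2->2 ok)
  t6 'x' -> {0,4,5}, take 4 (2->4 ok)
  t7 'y' -> {1,2,3}, take 1 (4->1 ok)
  t8 'x' -> {0,4,5}, take 4 (1->4 ok)
  t9 'x' -> {0,4,5}, take 5 (4->5 ok)
  t10 'x' -> {0,4,5}, take 4 (5->4 ok)
  t11 'x' -> {0,4,5}, take 4 (4->4 ok)
  t12 'x' -> {0,4,5}, take 5 (4->5 ok)
  t13 'x' -> {0,4,5}, take 5 (5->5 ok)
  t14 'y' -> {1,2,3}, take 1 (5->1 ok)

0,2,2,5,2,2,4,1,4,5,4,4,5,5,1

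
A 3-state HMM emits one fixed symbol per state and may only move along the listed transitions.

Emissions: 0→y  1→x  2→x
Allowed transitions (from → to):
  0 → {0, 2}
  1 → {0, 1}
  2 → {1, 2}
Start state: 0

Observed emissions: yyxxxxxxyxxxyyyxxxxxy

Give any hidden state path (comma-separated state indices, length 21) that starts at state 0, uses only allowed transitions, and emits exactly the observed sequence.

  [0] y  {0}  => 0  start
  [1] y  {0}  => 0  0->0 ok
  [2] x  {1,2}  => 2  0->2 ok
  [3] x  {1,2}  => 2  2->2 ok
  [4] x  {1,2}  => 2  2->2 ok
  [5] x  {1,2}  => 1  2->1 ok
  [6] x  {1,2}  => 1  1->1 ok
  [7] x  {1,2}  => 1  1->1 ok
  [8] y  {0}  => 0  1->0 ok
  [9] x  {1,2}  => 2  0->2 ok
  [10] x  {1,2}  => 2  2->2 ok
  [11] x  {1,2}  => 1  2->1 ok
  [12] y  {0}  => 0  1->0 ok
  [13] y  {0}  => 0  0->0 ok
  [14] y  {0}  => 0  0->0 ok
  [15] x  {1,2}  => 2  0->2 ok
  [16] x  {1,2}  => 2  2->2 ok
  [17] x  {1,2}  => 2  2->2 ok
  [18] x  {1,2}  => 2  2->2 ok
  [19] x  {1,2}  => 1  2->1 ok
  [20] y  {0}  => 0  1->0 ok

0,0,2,2,2,1,1,1,0,2,2,1,0,0,0,2,2,2,2,1,0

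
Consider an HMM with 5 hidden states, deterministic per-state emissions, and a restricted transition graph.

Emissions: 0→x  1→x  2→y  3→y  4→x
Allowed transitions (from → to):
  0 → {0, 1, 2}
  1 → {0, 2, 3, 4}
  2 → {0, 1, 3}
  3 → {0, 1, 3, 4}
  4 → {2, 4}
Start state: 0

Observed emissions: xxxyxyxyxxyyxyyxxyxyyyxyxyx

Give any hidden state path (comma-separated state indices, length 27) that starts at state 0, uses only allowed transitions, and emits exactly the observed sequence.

0,0,0,2,1,2,0,2,1,4,2,3,4,2,3,4,4,2,1,3,3,3,4,2,0,2,1

  0: obs=x cand={0,1,4} pick 0 [start]
  1: obs=x cand={0,1,4} pick 0 [0->0 ok]
  2: obs=x cand={0,1,4} pick 0 [0->0 ok]
  3: obs=y cand={2,3} pick 2 [0->2 ok]
  4: obs=x cand={0,1,4} pick 1 [2->1 ok]
  5: obs=y cand={2,3} pick 2 [1->2 ok]
  6: obs=x cand={0,1,4} pick 0 [2->0 ok]
  7: obs=y cand={2,3} pick 2 [0->2 ok]
  8: obs=x cand={0,1,4} pick 1 [2->1 ok]
  9: obs=x cand={0,1,4} pick 4 [1->4 ok]
  10: obs=y cand={2,3} pick 2 [4->2 ok]
  11: obs=y cand={2,3} pick 3 [2->3 ok]
  12: obs=x cand={0,1,4} pick 4 [3->4 ok]
  13: obs=y cand={2,3} pick 2 [4->2 ok]
  14: obs=y cand={2,3} pick 3 [2->3 ok]
  15: obs=x cand={0,1,4} pick 4 [3->4 ok]
  16: obs=x cand={0,1,4} pick 4 [4->4 ok]
  17: obs=y cand={2,3} pick 2 [4->2 ok]
  18: obs=x cand={0,1,4} pick 1 [2->1 ok]
  19: obs=y cand={2,3} pick 3 [1->3 ok]
  20: obs=y cand={2,3} pick 3 [3->3 ok]
  21: obs=y cand={2,3} pick 3 [3->3 ok]
  22: obs=x cand={0,1,4} pick 4 [3->4 ok]
  23: obs=y cand={2,3} pick 2 [4->2 ok]
  24: obs=x cand={0,1,4} pick 0 [2->0 ok]
  25: obs=y cand={2,3} pick 2 [0->2 ok]
  26: obs=x cand={0,1,4} pick 1 [2->1 ok]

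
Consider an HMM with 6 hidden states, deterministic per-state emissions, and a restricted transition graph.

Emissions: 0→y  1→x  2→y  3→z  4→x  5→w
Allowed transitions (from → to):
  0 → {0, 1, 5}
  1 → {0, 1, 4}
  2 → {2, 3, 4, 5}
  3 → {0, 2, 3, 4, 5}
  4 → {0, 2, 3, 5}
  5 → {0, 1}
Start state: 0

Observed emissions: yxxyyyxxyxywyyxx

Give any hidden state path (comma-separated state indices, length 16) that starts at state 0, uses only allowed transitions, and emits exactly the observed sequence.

  pos 0: y in {0,2}, choose 0; start
  pos 1: x in {1,4}, choose 1; 0->1 ok
  pos 2: x in {1,4}, choose 1; 1->1 ok
  pos 3: y in {0,2}, choose 0; 1->0 ok
  pos 4: y in {0,2}, choose 0; 0->0 ok
  pos 5: y in {0,2}, choose 0; 0->0 ok
  pos 6: x in {1,4}, choose 1; 0->1 ok
  pos 7: x in {1,4}, choose 4; 1->4 ok
  pos 8: y in {0,2}, choose 2; 4->2 ok
  pos 9: x in {1,4}, choose 4; 2->4 ok
  pos 10: y in {0,2}, choose 2; 4->2 ok
  pos 11: w in {5}, choose 5; 2->5 ok
  pos 12: y in {0,2}, choose 0; 5->0 ok
  pos 13: y in {0,2}, choose 0; 0->0 ok
  pos 14: x in {1,4}, choose 1; 0->1 ok
  pos 15: x in {1,4}, choose 1; 1->1 ok

0,1,1,0,0,0,1,4,2,4,2,5,0,0,1,1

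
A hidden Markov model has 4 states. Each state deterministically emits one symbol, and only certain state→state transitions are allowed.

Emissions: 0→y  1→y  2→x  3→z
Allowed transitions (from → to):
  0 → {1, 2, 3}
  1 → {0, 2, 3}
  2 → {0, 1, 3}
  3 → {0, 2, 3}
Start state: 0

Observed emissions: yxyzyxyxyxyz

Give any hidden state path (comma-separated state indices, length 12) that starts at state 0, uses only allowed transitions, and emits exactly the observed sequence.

0,2,0,3,0,2,1,2,1,2,1,3

  t0 'y' -> {0,1}, take 0 (start)
  t1 'x' -> {2}, take 2 (0->2 ok)
  t2 'y' -> {0,1}, take 0 (2->0 ok)
  t3 'z' -> {3}, take 3 (0->3 ok)
  t4 'y' -> {0,1}, take 0 (3->0 ok)
  t5 'x' -> {2}, take 2 (0->2 ok)
  t6 'y' -> {0,1}, take 1 (2->1 ok)
  t7 'x' -> {2}, take 2 (1->2 ok)
  t8 'y' -> {0,1}, take 1 (2->1 ok)
  t9 'x' -> {2}, take 2 (1->2 ok)
  t10 'y' -> {0,1}, take 1 (2->1 ok)
  t11 'z' -> {3}, take 3 (1->3 ok)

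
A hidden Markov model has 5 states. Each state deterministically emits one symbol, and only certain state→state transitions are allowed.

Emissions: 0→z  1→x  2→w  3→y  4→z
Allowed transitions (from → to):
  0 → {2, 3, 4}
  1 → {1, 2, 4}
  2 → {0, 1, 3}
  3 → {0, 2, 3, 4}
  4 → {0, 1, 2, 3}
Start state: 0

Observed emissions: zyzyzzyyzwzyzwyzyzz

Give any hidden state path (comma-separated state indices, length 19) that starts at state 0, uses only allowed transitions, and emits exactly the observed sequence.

0,3,4,3,4,0,3,3,0,2,0,3,0,2,3,0,3,0,4

  [0] z  {0,4}  => 0  start
  [1] y  {3}  => 3  0->3 ok
  [2] z  {0,4}  => 4  3->4 ok
  [3] y  {3}  => 3  4->3 ok
  [4] z  {0,4}  => 4  3->4 ok
  [5] z  {0,4}  => 0  4->0 ok
  [6] y  {3}  => 3  0->3 ok
  [7] y  {3}  => 3  3->3 ok
  [8] z  {0,4}  => 0  3->0 ok
  [9] w  {2}  => 2  0->2 ok
  [10] z  {0,4}  => 0  2->0 ok
  [11] y  {3}  => 3  0->3 ok
  [12] z  {0,4}  => 0  3->0 ok
  [13] w  {2}  => 2  0->2 ok
  [14] y  {3}  => 3  2->3 ok
  [15] z  {0,4}  => 0  3->0 ok
  [16] y  {3}  => 3  0->3 ok
  [17] z  {0,4}  => 0  3->0 ok
  [18] z  {0,4}  => 4  0->4 ok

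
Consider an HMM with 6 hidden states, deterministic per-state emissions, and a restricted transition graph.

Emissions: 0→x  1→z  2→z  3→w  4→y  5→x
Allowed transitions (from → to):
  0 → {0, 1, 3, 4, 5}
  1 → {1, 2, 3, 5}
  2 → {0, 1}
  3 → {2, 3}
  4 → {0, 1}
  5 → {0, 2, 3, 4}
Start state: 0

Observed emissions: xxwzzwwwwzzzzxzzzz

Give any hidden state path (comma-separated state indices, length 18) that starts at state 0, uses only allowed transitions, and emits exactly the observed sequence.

0,5,3,2,1,3,3,3,3,2,1,1,2,0,1,1,1,2

  0: obs=x cand={0,5} pick 0 [start]
  1: obs=x cand={0,5} pick 5 [0->5 ok]
  2: obs=w cand={3} pick 3 [5->3 ok]
  3: obs=z cand={1,2} pick 2 [3->2 ok]
  4: obs=z cand={1,2} pick 1 [2->1 ok]
  5: obs=w cand={3} pick 3 [1->3 ok]
  6: obs=w cand={3} pick 3 [3->3 ok]
  7: obs=w cand={3} pick 3 [3->3 ok]
  8: obs=w cand={3} pick 3 [3->3 ok]
  9: obs=z cand={1,2} pick 2 [3->2 ok]
  10: obs=z cand={1,2} pick 1 [2->1 ok]
  11: obs=z cand={1,2} pick 1 [1->1 ok]
  12: obs=z cand={1,2} pick 2 [1->2 ok]
  13: obs=x cand={0,5} pick 0 [2->0 ok]
  14: obs=z cand={1,2} pick 1 [0->1 ok]
  15: obs=z cand={1,2} pick 1 [1->1 ok]
  16: obs=z cand={1,2} pick 1 [1->1 ok]
  17: obs=z cand={1,2} pick 2 [1->2 ok]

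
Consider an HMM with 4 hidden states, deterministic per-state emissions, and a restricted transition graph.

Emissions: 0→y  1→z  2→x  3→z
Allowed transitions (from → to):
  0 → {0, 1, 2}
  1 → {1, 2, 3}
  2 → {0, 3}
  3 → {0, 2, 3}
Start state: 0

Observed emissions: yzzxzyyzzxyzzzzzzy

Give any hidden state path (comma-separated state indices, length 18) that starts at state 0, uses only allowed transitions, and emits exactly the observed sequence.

0,1,1,2,3,0,0,1,3,2,0,1,1,1,1,1,3,0

  t0 'y' -> {0}, take 0 (start)
  t1 'z' -> {1,3}, take 1 (0->1 ok)
  t2 'z' -> {1,3}, take 1 (1->1 ok)
  t3 'x' -> {2}, take 2 (1->2 ok)
  t4 'z' -> {1,3}, take 3 (2->3 ok)
  t5 'y' -> {0}, take 0 (3->0 ok)
  t6 'y' -> {0}, take 0 (0->0 ok)
  t7 'z' -> {1,3}, take 1 (0->1 ok)
  t8 'z' -> {1,3}, take 3 (1->3 ok)
  t9 'x' -> {2}, take 2 (3->2 ok)
  t10 'y' -> {0}, take 0 (2->0 ok)
  t11 'z' -> {1,3}, take 1 (0->1 ok)
  t12 'z' -> {1,3}, take 1 (1->1 ok)
  t13 'z' -> {1,3}, take 1 (1->1 ok)
  t14 'z' -> {1,3}, take 1 (1->1 ok)
  t15 'z' -> {1,3}, take 1 (1->1 ok)
  t16 'z' -> {1,3}, take 3 (1->3 ok)
  t17 'y' -> {0}, take 0 (3->0 ok)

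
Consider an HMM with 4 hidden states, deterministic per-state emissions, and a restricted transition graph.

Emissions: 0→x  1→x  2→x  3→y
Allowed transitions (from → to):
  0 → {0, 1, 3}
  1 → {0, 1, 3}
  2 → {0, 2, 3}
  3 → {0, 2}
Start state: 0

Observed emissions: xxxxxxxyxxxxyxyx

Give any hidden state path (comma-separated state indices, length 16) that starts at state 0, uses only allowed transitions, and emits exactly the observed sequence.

  t0 'x' -> {0,1,2}, take 0 (start)
  t1 'x' -> {0,1,2}, take 0 (0->0 ok)
  t2 'x' -> {0,1,2}, take 1 (0->1 ok)
  t3 'x' -> {0,1,2}, take 1 (1->1 ok)
  t4 'x' -> {0,1,2}, take 0 (1->0 ok)
  t5 'x' -> {0,1,2}, take 0 (0->0 ok)
  t6 'x' -> {0,1,2}, take 1 (0->1 ok)
  t7 'y' -> {3}, take 3 (1->3 ok)
  t8 'x' -> {0,1,2}, take 2 (3->2 ok)
  t9 'x' -> {0,1,2}, take 0 (2->0 ok)
  t10 'x' -> {0,1,2}, take 1 (0->1 ok)
  t11 'x' -> {0,1,2}, take 0 (1->0 ok)
  t12 'y' -> {3}, take 3 (0->3 ok)
  t13 'x' -> {0,1,2}, take 2 (3->2 ok)
  t14 'y' -> {3}, take 3 (2->3 ok)
  t15 'x' -> {0,1,2}, take 2 (3->2 ok)

0,0,1,1,0,0,1,3,2,0,1,0,3,2,3,2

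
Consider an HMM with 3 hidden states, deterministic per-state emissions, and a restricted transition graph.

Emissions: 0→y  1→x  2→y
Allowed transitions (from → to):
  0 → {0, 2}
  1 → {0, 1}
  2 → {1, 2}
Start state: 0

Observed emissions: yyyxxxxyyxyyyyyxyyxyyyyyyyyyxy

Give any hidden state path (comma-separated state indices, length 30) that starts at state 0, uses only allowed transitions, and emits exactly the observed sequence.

0,0,2,1,1,1,1,0,2,1,0,0,0,2,2,1,0,2,1,0,0,0,0,0,0,2,2,2,1,0

  0: obs=y cand={0,2} pick 0 [start]
  1: obs=y cand={0,2} pick 0 [0->0 ok]
  2: obs=y cand={0,2} pick 2 [0->2 ok]
  3: obs=x cand={1} pick 1 [2->1 ok]
  4: obs=x cand={1} pick 1 [1->1 ok]
  5: obs=x cand={1} pick 1 [1->1 ok]
  6: obs=x cand={1} pick 1 [1->1 ok]
  7: obs=y cand={0,2} pick 0 [1->0 ok]
  8: obs=y cand={0,2} pick 2 [0->2 ok]
  9: obs=x cand={1} pick 1 [2->1 ok]
  10: obs=y cand={0,2} pick 0 [1->0 ok]
  11: obs=y cand={0,2} pick 0 [0->0 ok]
  12: obs=y cand={0,2} pick 0 [0->0 ok]
  13: obs=y cand={0,2} pick 2 [0->2 ok]
  14: obs=y cand={0,2} pick 2 [2->2 ok]
  15: obs=x cand={1} pick 1 [2->1 ok]
  16: obs=y cand={0,2} pick 0 [1->0 ok]
  17: obs=y cand={0,2} pick 2 [0->2 ok]
  18: obs=x cand={1} pick 1 [2->1 ok]
  19: obs=y cand={0,2} pick 0 [1->0 ok]
  20: obs=y cand={0,2} pick 0 [0->0 ok]
  21: obs=y cand={0,2} pick 0 [0->0 ok]
  22: obs=y cand={0,2} pick 0 [0->0 ok]
  23: obs=y cand={0,2} pick 0 [0->0 ok]
  24: obs=y cand={0,2} pick 0 [0->0 ok]
  25: obs=y cand={0,2} pick 2 [0->2 ok]
  26: obs=y cand={0,2} pick 2 [2->2 ok]
  27: obs=y cand={0,2} pick 2 [2->2 ok]
  28: obs=x cand={1} pick 1 [2->1 ok]
  29: obs=y cand={0,2} pick 0 [1->0 ok]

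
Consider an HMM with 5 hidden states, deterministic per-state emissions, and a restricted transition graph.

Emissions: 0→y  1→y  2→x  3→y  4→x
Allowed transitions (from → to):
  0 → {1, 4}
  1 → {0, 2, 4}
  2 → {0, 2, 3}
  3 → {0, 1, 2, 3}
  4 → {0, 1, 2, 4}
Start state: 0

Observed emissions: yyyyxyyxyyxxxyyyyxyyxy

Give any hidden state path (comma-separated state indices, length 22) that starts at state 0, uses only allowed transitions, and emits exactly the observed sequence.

0,1,0,1,4,0,1,2,0,1,2,2,2,3,0,1,0,4,0,1,2,3

  t0 'y' -> {0,1,3}, take 0 (start)
  t1 'y' -> {0,1,3}, take 1 (0->1 ok)
  t2 'y' -> {0,1,3}, take 0 (1->0 ok)
  t3 'y' -> {0,1,3}, take 1 (0->1 ok)
  t4 'x' -> {2,4}, take 4 (1->4 ok)
  t5 'y' -> {0,1,3}, take 0 (4->0 ok)
  t6 'y' -> {0,1,3}, take 1 (0->1 ok)
  t7 'x' -> {2,4}, take 2 (1->2 ok)
  t8 'y' -> {0,1,3}, take 0 (2->0 ok)
  t9 'y' -> {0,1,3}, take 1 (0->1 ok)
  t10 'x' -> {2,4}, take 2 (1->2 ok)
  t11 'x' -> {2,4}, take 2 (2->2 ok)
  t12 'x' -> {2,4}, take 2 (2->2 ok)
  t13 'y' -> {0,1,3}, take 3 (2->3 ok)
  t14 'y' -> {0,1,3}, take 0 (3->0 ok)
  t15 'y' -> {0,1,3}, take 1 (0->1 ok)
  t16 'y' -> {0,1,3}, take 0 (1->0 ok)
  t17 'x' -> {2,4}, take 4 (0->4 ok)
  t18 'y' -> {0,1,3}, take 0 (4->0 ok)
  t19 'y' -> {0,1,3}, take 1 (0->1 ok)
  t20 'x' -> {2,4}, take 2 (1->2 ok)
  t21 'y' -> {0,1,3}, take 3 (2->3 ok)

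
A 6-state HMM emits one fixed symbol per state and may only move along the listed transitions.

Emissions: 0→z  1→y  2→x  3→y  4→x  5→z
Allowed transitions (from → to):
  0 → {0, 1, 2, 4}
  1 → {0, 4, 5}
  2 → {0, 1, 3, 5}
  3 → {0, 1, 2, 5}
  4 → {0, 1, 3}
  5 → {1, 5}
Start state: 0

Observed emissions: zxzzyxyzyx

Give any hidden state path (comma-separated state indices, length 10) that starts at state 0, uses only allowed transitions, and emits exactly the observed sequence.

  0: obs=z cand={0,5} pick 0 [start]
  1: obs=x cand={2,4} pick 2 [0->2 ok]
  2: obs=z cand={0,5} pick 5 [2->5 ok]
  3: obs=z cand={0,5} pick 5 [5->5 ok]
  4: obs=y cand={1,3} pick 1 [5->1 ok]
  5: obs=x cand={2,4} pick 4 [1->4 ok]
  6: obs=y cand={1,3} pick 3 [4->3 ok]
  7: obs=z cand={0,5} pick 5 [3->5 ok]
  8: obs=y cand={1,3} pick 1 [5->1 ok]
  9: obs=x cand={2,4} pick 4 [1->4 ok]

0,2,5,5,1,4,3,5,1,4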